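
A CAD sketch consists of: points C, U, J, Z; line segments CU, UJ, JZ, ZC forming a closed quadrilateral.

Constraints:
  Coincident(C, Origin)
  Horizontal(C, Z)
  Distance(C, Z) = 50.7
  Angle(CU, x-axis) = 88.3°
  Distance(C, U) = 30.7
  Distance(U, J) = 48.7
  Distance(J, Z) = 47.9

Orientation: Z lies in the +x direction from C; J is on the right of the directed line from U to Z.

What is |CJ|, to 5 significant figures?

18.779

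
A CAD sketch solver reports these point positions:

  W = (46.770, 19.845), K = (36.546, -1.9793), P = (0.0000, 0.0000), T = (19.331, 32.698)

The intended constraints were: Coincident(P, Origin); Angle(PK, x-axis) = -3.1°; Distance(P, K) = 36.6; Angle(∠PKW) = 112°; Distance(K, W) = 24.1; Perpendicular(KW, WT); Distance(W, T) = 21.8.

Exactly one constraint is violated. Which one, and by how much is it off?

Distance(W, T) = 21.8 — off by 8.50.

P = (0.00, 0.00) ✓; PK at -3.100° ✓; |PK| = 36.60 ✓; ∠PKW = 112.0° ✓; |KW| = 24.10 ✓; ∠(KW, WT) = 90.00° ✓; |WT| = 30.30 ✗.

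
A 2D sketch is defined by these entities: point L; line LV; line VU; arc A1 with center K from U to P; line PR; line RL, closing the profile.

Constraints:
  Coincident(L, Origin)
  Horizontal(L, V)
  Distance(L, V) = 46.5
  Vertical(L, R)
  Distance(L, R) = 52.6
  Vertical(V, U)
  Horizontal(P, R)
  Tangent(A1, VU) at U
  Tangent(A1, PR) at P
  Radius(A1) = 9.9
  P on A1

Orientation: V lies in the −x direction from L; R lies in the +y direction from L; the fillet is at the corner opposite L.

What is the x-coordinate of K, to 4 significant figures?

-36.60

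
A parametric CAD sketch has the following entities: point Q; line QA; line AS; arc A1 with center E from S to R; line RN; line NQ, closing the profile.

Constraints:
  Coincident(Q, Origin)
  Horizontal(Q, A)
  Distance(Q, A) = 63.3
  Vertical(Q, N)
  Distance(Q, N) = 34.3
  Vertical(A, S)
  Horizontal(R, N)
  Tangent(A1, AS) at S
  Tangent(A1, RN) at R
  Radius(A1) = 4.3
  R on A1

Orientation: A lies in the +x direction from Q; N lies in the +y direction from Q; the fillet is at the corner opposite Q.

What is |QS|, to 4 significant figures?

70.05

Q is at the origin; Q and A share the same y with |QA| = 63.3 and A on the +x side, so A = (63.30, 0.000). QN is vertical with |QN| = 34.3 and N on the +y side, so N = (0.000, 34.30). The virtual corner opposite Q is at (63.30, 34.30). Since A1 is tangent to AS there, ES ⟂ AS and tangency of A1 to RN means the radius ER is perpendicular to RN, with radius 4.3, so the center E sits 4.3 in from both sides at E = (59.00, 30.00). That places the tangent points at S = (63.30, 30.00) on AS and R = (59.00, 34.30) on RN. Then |QS| = |S − Q| = 70.05.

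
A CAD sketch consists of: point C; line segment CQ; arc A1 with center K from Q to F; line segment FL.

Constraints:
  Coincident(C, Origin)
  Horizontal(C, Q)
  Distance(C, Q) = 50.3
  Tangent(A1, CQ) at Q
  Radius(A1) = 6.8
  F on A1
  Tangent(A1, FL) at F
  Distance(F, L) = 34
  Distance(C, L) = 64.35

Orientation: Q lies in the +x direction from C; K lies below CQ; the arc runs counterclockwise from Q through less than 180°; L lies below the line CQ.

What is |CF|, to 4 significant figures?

44.31

C is at the origin; CQ is horizontal with |CQ| = 50.3 and Q on the +x side, so Q = (50.30, 0.000). Since A1 is tangent to CQ there, KQ ⟂ CQ, so K = Q + (0, -6.8) = (50.30, -6.800). Since KF ⟂ FL (tangency), |KL| = √(6.8² + 34.0²) = 34.67 regardless of where F sits on A1. So L lies on both circle(C, 64.35) and circle(K, 34.67); the below-CQ intersection is L = (49.22, -41.46). F is the foot of the tangent from L: F = (43.59, -7.925).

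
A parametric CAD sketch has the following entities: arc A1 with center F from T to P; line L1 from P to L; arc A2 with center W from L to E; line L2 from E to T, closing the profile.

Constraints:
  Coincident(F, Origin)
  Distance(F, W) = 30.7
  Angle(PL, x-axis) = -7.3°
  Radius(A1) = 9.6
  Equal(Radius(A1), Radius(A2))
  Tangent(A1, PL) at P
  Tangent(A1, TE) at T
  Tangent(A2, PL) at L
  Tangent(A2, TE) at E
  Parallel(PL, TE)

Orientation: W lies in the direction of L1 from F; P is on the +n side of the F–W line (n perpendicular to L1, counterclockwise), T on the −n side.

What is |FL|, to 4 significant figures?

32.17

Tangency of A1 to both parallel lines with radius 9.6 puts P and T at F ± 9.6·n: P = (1.220, 9.522), T = (-1.220, -9.522). Equal radii place L and E the same way about W: L = W + 9.6·n = (31.67, 5.621), E = W − 9.6·n = (29.23, -13.42). Then |FL| = |L − F| = 32.17.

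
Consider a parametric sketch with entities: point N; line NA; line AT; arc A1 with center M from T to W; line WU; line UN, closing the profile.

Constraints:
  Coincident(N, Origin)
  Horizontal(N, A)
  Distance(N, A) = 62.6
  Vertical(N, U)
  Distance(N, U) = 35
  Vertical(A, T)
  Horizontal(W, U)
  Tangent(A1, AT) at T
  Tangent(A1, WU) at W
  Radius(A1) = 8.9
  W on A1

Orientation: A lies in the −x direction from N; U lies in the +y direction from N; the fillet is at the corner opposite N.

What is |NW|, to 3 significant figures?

64.1

The virtual corner opposite N is at (-62.6, 35.0). The tangent condition forces MT to be normal to AT and since A1 is tangent to WU there, MW ⟂ WU, with radius 8.9, so the center M sits 8.9 in from both sides at M = (-53.7, 26.1). That places the tangent points at T = (-62.6, 26.1) on AT and W = (-53.7, 35.0) on WU. Then |NW| = |W − N| = 64.1.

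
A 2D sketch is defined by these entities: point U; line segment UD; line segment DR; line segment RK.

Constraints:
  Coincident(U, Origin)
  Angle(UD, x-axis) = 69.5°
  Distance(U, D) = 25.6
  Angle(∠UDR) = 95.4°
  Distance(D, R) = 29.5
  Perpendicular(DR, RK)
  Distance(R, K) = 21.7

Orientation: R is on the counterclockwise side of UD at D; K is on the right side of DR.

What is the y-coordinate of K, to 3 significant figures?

56.4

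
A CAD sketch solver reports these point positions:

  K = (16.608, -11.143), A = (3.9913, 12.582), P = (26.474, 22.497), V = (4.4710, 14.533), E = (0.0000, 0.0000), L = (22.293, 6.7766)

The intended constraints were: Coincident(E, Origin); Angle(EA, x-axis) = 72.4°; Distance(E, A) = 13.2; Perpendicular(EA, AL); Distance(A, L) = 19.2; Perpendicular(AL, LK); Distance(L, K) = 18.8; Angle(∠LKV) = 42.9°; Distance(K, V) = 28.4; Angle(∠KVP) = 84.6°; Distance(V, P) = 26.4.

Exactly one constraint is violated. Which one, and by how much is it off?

Distance(V, P) = 26.4 — off by 3.00.

E = (0.00, 0.00) ✓; EA at 72.40° ✓; |EA| = 13.20 ✓; ∠(EA, AL) = 90.00° ✓; |AL| = 19.20 ✓; ∠(AL, LK) = 90.00° ✓; |LK| = 18.80 ✓; ∠LKV = 42.90° ✓; |KV| = 28.40 ✓; ∠KVP = 84.60° ✓; |VP| = 23.40 ✗.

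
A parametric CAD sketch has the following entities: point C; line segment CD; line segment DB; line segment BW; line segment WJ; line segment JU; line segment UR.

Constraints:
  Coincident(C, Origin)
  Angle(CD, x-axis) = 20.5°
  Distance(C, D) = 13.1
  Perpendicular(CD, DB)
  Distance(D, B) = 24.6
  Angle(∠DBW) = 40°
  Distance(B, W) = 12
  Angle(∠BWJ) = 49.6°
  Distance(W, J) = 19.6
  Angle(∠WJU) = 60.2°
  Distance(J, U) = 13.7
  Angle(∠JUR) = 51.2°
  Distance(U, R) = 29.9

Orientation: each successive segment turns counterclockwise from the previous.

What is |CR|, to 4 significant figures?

7.398

C is at the origin; CD runs at 20.5° with length 13.1, so D = (12.27, 4.588). CD is perpendicular to DB, so DB runs at 110.5°; with |DB| = 24.6, B = (3.655, 27.63). ∠DBW = 40.0° gives BW at -109.5° from the x-axis; with |BW| = 12.0, W = (-0.3504, 16.32). ∠BWJ = 49.6° gives WJ at 20.90° from the x-axis; with |WJ| = 19.6, J = (17.96, 23.31). ∠WJU = 60.2° gives JU at 140.7° from the x-axis; with |JU| = 13.7, U = (7.358, 31.99). ∠JUR = 51.2° gives UR at -90.50° from the x-axis; with |UR| = 29.9, R = (7.097, 2.089). Then |CR| = |R − C| = 7.398.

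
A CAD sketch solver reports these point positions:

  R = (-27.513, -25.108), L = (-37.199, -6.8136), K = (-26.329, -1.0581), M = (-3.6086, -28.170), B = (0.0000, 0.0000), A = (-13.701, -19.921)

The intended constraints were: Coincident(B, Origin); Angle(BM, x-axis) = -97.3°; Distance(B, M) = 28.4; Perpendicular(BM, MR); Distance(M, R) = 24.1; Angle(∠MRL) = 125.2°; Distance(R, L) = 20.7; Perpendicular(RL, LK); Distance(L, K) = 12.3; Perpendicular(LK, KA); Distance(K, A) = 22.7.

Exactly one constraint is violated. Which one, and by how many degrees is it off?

Perpendicular(LK, KA) — off by 5.90°.

B = (0.00, 0.00) ✓; BM at -97.30° ✓; |BM| = 28.40 ✓; ∠(BM, MR) = 90.00° ✓; |MR| = 24.10 ✓; ∠MRL = 125.2° ✓; |RL| = 20.70 ✓; ∠(RL, LK) = 90.00° ✓; |LK| = 12.30 ✓; ∠(LK, KA) = 84.10° ✗; |KA| = 22.70 ✓.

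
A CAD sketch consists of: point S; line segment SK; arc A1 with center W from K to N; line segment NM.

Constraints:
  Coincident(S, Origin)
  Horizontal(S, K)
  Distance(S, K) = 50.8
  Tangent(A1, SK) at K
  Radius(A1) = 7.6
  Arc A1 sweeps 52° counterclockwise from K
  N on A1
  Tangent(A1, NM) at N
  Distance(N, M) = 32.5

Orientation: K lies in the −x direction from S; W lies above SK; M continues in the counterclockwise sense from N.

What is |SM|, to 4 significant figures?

37.80

S is at the origin; SK is horizontal with |SK| = 50.8 and K on the −x side, so K = (-50.80, 0.000). A1 meets SK tangentially, so WK is at right angles to SK, so W = K + (0, 7.6) = (-50.80, 7.600). On A1, K sits at bearing -90° from W; a 52° counterclockwise sweep puts N at bearing -38°, so N = W + 7.6·(cos -38°, sin -38°) = (-44.81, 2.921). The tangent condition forces WN to be normal to NM, so NM runs along (−sin -38°, cos -38°); with |NM| = 32.5, M = (-24.80, 28.53). Then |SM| = |M − S| = 37.80.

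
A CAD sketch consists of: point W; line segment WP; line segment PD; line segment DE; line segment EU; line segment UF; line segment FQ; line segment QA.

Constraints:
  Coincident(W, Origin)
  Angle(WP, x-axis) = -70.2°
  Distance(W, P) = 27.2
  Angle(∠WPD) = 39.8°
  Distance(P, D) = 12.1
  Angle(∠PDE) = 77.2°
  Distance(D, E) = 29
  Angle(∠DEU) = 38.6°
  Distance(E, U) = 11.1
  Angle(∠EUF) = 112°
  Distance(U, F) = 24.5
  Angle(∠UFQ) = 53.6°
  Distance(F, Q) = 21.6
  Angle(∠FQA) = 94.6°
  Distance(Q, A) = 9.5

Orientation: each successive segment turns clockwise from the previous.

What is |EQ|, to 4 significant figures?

17.36

W is at the origin; WP runs at -70.2° with length 27.2, so P = (9.214, -25.59). ∠WPD = 39.8° gives PD at 149.6° from the x-axis; with |PD| = 12.1, D = (-1.223, -19.47). ∠PDE = 77.2° gives DE at 46.80° from the x-axis; with |DE| = 29.0, E = (18.63, 1.671). ∠DEU = 38.6° gives EU at -94.60° from the x-axis; with |EU| = 11.1, U = (17.74, -9.393). ∠EUF = 112.0° gives UF at -162.6° from the x-axis; with |UF| = 24.5, F = (-5.640, -16.72). ∠UFQ = 53.6° gives FQ at 71.00° from the x-axis; with |FQ| = 21.6, Q = (1.392, 3.704). Then |EQ| = |Q − E| = 17.36.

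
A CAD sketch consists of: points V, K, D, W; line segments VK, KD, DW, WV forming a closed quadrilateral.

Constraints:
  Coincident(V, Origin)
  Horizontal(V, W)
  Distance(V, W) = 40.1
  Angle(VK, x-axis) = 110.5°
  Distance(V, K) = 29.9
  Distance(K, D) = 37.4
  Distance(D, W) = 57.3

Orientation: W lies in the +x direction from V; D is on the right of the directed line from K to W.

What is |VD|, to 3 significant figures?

18.8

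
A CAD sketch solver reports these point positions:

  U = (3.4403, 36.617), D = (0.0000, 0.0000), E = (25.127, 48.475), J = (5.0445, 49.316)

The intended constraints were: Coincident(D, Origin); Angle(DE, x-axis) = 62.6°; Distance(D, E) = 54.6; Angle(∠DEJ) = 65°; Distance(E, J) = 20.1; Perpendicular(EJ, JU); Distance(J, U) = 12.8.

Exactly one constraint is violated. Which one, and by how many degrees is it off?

Perpendicular(EJ, JU) — off by 4.80°.

D = (0.00, 0.00) ✓; DE at 62.60° ✓; |DE| = 54.60 ✓; ∠DEJ = 65.00° ✓; |EJ| = 20.10 ✓; ∠(EJ, JU) = 85.20° ✗; |JU| = 12.80 ✓.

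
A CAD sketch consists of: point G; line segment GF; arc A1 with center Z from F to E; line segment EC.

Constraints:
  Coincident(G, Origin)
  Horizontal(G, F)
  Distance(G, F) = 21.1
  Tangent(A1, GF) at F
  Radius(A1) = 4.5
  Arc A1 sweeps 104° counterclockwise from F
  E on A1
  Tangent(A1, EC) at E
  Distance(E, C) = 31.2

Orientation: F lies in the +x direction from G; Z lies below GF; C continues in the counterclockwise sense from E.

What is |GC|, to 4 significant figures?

43.31

G is at the origin; GF is horizontal with |GF| = 21.1 and F on the +x side, so F = (21.10, 0.000). The tangent condition forces ZF to be normal to GF, so Z = F + (0, -4.5) = (21.10, -4.500). On A1, F sits at bearing 90° from Z; a 104° counterclockwise sweep puts E at bearing 194°, so E = Z + 4.5·(cos 194°, sin 194°) = (16.73, -5.589). Tangency of A1 to EC means the radius ZE is perpendicular to EC, so EC runs along (−sin 194°, cos 194°); with |EC| = 31.2, C = (24.28, -35.86). Then |GC| = |C − G| = 43.31.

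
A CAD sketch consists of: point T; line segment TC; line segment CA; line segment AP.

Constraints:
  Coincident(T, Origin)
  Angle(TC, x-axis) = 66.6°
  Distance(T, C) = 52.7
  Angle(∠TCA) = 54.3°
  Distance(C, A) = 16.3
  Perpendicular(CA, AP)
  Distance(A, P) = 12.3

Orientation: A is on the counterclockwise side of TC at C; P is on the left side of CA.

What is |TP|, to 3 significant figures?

33.7

T is at the origin; TC runs at 66.6° with length 52.7, so C = 52.7·(cos 66.6°, sin 66.6°) = (20.9, 48.4). ∠TCA = 54.3°, so CA runs at 66.6° + (180° − 54.3°) = 192° from the x-axis; with |CA| = 16.3, A = C + 16.3·(cos 192°, sin 192°) = (5.00, 44.9). CA ⟂ AP; with |AP| = 12.3 on the left of CA, P = A + 12.3·(0.213, -0.977) = (7.62, 32.9). Then |TP| = |P − T| = 33.7.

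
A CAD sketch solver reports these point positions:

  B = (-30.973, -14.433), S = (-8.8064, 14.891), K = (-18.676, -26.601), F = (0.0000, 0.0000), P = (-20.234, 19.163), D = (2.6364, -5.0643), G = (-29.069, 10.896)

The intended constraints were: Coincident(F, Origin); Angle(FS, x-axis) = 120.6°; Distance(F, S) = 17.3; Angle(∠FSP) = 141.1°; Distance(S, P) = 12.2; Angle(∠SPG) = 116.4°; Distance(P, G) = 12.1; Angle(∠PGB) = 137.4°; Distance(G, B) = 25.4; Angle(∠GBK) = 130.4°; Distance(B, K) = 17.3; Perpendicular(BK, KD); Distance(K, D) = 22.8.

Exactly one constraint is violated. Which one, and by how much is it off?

Distance(K, D) = 22.8 — off by 7.50.

F = (0.00, 0.00) ✓; FS at 120.6° ✓; |FS| = 17.30 ✓; ∠FSP = 141.1° ✓; |SP| = 12.20 ✓; ∠SPG = 116.4° ✓; |PG| = 12.10 ✓; ∠PGB = 137.4° ✓; |GB| = 25.40 ✓; ∠GBK = 130.4° ✓; |BK| = 17.30 ✓; ∠(BK, KD) = 90.00° ✓; |KD| = 30.30 ✗.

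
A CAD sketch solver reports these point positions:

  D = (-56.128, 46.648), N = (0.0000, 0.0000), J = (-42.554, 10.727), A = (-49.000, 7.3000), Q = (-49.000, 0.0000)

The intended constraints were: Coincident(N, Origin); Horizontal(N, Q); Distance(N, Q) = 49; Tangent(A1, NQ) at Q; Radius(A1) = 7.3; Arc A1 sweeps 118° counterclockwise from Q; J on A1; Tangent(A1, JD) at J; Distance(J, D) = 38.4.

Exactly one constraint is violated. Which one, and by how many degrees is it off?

Tangent(A1, JD) at J — off by 7.30°.

N = (0.00, 0.00) ✓; N.y = 0.00, Q.y = 0.00 ✓; |NQ| = 49.00 ✓; ∠(AQ, QN) = 90.00° ✓; |AQ| = 7.300 ✓; bearing(A→J) − bearing(A→Q) = 118.0° ✓; |AJ| = 7.300 ✓; ∠(AJ, JD) = 97.30° ✗; |JD| = 38.40 ✓.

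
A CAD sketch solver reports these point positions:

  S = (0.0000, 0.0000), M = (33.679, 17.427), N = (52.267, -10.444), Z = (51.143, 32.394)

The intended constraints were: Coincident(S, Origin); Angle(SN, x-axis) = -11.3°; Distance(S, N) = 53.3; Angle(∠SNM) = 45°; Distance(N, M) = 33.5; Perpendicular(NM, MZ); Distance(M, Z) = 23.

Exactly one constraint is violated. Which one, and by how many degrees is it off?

Perpendicular(NM, MZ) — off by 6.90°.

S = (0.00, 0.00) ✓; SN at -11.30° ✓; |SN| = 53.30 ✓; ∠SNM = 45.00° ✓; |NM| = 33.50 ✓; ∠(NM, MZ) = 83.10° ✗; |MZ| = 23.00 ✓.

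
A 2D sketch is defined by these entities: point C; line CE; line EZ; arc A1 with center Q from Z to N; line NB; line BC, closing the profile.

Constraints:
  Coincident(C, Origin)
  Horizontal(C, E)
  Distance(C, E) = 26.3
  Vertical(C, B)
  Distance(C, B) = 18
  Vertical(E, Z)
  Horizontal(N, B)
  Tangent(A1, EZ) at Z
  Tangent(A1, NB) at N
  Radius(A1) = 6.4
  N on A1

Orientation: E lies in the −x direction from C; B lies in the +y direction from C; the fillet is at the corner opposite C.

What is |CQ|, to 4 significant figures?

23.03

C is at the origin; CE is horizontal with |CE| = 26.3 and E on the −x side, so E = (-26.30, 0.000). CB is vertical with |CB| = 18.0 and B on the +y side, so B = (0.000, 18.00). The virtual corner opposite C is at (-26.30, 18.00). Tangency of A1 to EZ means the radius QZ is perpendicular to EZ and since A1 is tangent to NB there, QN ⟂ NB, with radius 6.4, so the center Q sits 6.4 in from both sides at Q = (-19.90, 11.60). Then |CQ| = |Q − C| = 23.03.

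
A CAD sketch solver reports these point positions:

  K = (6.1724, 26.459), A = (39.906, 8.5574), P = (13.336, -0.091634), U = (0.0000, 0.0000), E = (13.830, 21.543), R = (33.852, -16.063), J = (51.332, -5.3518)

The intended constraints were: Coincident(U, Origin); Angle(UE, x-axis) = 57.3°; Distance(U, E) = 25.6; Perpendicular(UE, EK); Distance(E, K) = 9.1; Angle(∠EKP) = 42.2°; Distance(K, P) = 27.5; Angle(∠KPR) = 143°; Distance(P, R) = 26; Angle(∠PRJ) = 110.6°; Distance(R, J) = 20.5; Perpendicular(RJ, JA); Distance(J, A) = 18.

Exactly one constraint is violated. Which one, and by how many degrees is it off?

Perpendicular(RJ, JA) — off by 7.90°.

U = (0.00, 0.00) ✓; UE at 57.30° ✓; |UE| = 25.60 ✓; ∠(UE, EK) = 90.00° ✓; |EK| = 9.100 ✓; ∠EKP = 42.20° ✓; |KP| = 27.50 ✓; ∠KPR = 143.0° ✓; |PR| = 26.00 ✓; ∠PRJ = 110.6° ✓; |RJ| = 20.50 ✓; ∠(RJ, JA) = 97.90° ✗; |JA| = 18.00 ✓.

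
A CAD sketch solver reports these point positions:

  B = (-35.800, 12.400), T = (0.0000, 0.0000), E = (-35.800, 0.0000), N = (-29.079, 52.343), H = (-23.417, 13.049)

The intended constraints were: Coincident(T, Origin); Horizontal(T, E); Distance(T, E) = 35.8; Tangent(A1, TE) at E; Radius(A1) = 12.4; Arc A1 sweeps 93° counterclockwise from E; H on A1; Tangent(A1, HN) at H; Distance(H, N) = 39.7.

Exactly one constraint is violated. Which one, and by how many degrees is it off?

Tangent(A1, HN) at H — off by 5.20°.

T = (0.00, 0.00) ✓; T.y = 0.00, E.y = 0.00 ✓; |TE| = 35.80 ✓; ∠(BE, ET) = 90.00° ✓; |BE| = 12.40 ✓; bearing(B→H) − bearing(B→E) = 93.00° ✓; |BH| = 12.40 ✓; ∠(BH, HN) = 84.80° ✗; |HN| = 39.70 ✓.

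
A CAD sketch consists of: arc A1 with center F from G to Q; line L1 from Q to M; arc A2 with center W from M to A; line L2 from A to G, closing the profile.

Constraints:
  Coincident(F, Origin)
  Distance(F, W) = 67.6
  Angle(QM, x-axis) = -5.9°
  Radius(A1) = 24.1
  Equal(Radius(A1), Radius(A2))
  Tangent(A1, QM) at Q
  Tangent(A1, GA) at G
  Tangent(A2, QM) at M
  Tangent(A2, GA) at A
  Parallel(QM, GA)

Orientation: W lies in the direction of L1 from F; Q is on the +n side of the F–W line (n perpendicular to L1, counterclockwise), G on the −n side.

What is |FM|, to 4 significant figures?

71.77

Tangency of A1 to both parallel lines with radius 24.1 puts Q and G at F ± 24.1·n: Q = (2.477, 23.97), G = (-2.477, -23.97). Equal radii place M and A the same way about W: M = W + 24.1·n = (69.72, 17.02), A = W − 24.1·n = (64.76, -30.92). Then |FM| = |M − F| = 71.77.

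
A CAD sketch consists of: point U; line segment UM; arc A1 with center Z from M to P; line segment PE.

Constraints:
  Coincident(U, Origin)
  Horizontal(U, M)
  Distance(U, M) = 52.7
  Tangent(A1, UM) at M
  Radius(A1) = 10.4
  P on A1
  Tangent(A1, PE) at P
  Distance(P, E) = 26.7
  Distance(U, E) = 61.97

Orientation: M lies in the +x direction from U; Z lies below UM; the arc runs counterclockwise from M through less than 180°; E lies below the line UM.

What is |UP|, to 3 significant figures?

44.4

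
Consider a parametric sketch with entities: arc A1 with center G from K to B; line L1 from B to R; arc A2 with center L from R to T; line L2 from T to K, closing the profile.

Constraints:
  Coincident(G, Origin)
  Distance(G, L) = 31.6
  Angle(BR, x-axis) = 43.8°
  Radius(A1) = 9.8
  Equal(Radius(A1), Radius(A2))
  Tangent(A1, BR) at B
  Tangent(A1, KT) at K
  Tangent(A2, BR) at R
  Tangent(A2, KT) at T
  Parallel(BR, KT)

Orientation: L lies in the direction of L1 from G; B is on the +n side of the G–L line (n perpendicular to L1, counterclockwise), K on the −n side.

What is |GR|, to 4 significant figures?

33.08

The slot axis is L1's direction at 43.8°, so u = (cos 43.8°, sin 43.8°) = (0.7218, 0.6921) and n = (−sin 43.8°, cos 43.8°) = (-0.6921, 0.7218). G is at the origin and L lies 31.6 along u from G, so L = 31.6·u = (22.81, 21.87). Tangency of A1 to both parallel lines with radius 9.8 puts B and K at G ± 9.8·n: B = (-6.783, 7.073), K = (6.783, -7.073). Equal radii place R and T the same way about L: R = L + 9.8·n = (16.02, 28.94), T = L − 9.8·n = (29.59, 14.80). Then |GR| = |R − G| = 33.08.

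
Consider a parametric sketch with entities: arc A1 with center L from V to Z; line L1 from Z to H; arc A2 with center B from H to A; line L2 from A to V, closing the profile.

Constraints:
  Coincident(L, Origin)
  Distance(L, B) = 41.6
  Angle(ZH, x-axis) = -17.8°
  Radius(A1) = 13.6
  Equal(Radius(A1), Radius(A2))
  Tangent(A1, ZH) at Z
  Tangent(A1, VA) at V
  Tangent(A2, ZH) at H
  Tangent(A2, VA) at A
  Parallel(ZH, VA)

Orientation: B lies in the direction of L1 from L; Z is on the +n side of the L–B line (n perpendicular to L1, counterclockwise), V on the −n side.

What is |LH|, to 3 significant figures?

43.8

The slot axis is L1's direction at -17.8°, so u = (cos -17.8°, sin -17.8°) = (0.952, -0.306) and n = (−sin -17.8°, cos -17.8°) = (0.306, 0.952). L is at the origin and B lies 41.6 along u from L, so B = 41.6·u = (39.6, -12.7). Tangency of A1 to both parallel lines with radius 13.6 puts Z and V at L ± 13.6·n: Z = (4.16, 12.9), V = (-4.16, -12.9). Equal radii place H and A the same way about B: H = B + 13.6·n = (43.8, 0.232), A = B − 13.6·n = (35.5, -25.7). Then |LH| = |H − L| = 43.8.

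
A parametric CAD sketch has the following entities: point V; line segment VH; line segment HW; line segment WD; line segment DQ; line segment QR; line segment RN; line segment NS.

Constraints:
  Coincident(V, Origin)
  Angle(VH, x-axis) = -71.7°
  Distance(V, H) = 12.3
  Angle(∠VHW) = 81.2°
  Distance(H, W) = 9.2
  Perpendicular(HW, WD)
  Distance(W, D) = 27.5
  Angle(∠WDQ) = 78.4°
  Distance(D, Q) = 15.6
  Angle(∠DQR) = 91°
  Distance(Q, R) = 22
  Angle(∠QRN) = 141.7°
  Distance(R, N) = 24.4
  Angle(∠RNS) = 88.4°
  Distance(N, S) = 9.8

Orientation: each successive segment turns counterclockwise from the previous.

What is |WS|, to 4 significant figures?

14.56

V is at the origin; VH runs at -71.7° with length 12.3, so H = (3.862, -11.68). ∠VHW = 81.2° gives HW at 27.10° from the x-axis; with |HW| = 9.2, W = (12.05, -7.487). HW ⟂ WD, so WD runs at 117.1°; with |WD| = 27.5, D = (-0.4754, 16.99). ∠WDQ = 78.4° gives DQ at -141.3° from the x-axis; with |DQ| = 15.6, Q = (-12.65, 7.240). ∠DQR = 91.0° gives QR at -52.30° from the x-axis; with |QR| = 22.0, R = (0.8035, -10.17). ∠QRN = 141.7° gives RN at -14.00° from the x-axis; with |RN| = 24.4, N = (24.48, -16.07). ∠RNS = 88.4° gives NS at 77.60° from the x-axis; with |NS| = 9.8, S = (26.58, -6.498). Then |WS| = |S − W| = 14.56.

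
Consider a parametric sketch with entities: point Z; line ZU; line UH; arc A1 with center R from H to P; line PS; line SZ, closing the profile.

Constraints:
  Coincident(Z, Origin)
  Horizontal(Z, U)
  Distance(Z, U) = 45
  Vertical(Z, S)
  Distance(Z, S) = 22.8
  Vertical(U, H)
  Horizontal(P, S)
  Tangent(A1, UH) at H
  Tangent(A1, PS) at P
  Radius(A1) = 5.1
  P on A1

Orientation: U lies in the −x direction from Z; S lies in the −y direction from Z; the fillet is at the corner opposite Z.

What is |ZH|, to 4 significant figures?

48.36

Z is at the origin; ZU is horizontal with |ZU| = 45.0 and U on the −x side, so U = (-45.00, 0.000). Z and S share the same x with |ZS| = 22.8 and S on the −y side, so S = (0.000, -22.80). The virtual corner opposite Z is at (-45.00, -22.80). Since A1 is tangent to UH there, RH ⟂ UH and A1 meets PS tangentially, so RP is at right angles to PS, with radius 5.1, so the center R sits 5.1 in from both sides at R = (-39.90, -17.70). That places the tangent points at H = (-45.00, -17.70) on UH and P = (-39.90, -22.80) on PS. Then |ZH| = |H − Z| = 48.36.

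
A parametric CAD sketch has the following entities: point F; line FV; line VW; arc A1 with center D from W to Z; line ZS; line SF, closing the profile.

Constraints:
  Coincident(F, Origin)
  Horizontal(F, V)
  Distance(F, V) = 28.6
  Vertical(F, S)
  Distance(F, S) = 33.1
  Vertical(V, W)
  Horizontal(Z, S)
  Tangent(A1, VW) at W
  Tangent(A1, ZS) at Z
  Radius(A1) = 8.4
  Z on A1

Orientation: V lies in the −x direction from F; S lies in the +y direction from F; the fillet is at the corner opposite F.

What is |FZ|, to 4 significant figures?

38.78

The virtual corner opposite F is at (-28.60, 33.10). Since A1 is tangent to VW there, DW ⟂ VW and the tangent condition forces DZ to be normal to ZS, with radius 8.4, so the center D sits 8.4 in from both sides at D = (-20.20, 24.70). That places the tangent points at W = (-28.60, 24.70) on VW and Z = (-20.20, 33.10) on ZS. Then |FZ| = |Z − F| = 38.78.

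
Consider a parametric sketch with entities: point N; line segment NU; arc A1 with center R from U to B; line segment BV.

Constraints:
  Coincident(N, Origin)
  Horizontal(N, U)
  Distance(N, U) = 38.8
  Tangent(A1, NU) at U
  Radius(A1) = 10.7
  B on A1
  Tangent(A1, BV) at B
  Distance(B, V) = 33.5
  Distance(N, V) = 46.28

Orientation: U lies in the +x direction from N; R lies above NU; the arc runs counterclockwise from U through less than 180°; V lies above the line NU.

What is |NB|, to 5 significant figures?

49.620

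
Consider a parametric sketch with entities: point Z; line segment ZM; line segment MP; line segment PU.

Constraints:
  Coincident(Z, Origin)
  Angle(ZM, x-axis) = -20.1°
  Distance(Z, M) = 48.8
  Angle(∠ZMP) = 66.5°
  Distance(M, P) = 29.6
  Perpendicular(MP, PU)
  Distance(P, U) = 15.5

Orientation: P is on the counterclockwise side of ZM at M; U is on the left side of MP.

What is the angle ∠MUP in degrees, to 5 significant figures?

62.361°

Z is at the origin; ZM runs at -20.1° with length 48.8, so M = 48.8·(cos -20.1°, sin -20.1°) = (45.828, -16.771). ∠ZMP = 66.5°, so MP runs at -20.1° + (180° − 66.5°) = 93.400° from the x-axis; with |MP| = 29.6, P = M + 29.6·(cos 93.400°, sin 93.400°) = (44.072, 12.777). The perpendicularity gives PU at right angles to MP; with |PU| = 15.5 on the left of MP, U = P + 15.5·(-0.99824, -0.059306) = (28.600, 11.858). Then cos ∠MUP = UM·UP / (|UM||UP|), giving 62.361°.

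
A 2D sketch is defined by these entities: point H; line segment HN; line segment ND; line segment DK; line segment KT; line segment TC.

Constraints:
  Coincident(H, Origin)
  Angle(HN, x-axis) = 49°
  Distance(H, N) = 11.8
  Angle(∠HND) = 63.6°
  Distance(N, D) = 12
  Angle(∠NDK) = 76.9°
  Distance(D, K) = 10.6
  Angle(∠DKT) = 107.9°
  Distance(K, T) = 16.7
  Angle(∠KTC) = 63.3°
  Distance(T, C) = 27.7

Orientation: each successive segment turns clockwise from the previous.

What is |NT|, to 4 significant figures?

13.68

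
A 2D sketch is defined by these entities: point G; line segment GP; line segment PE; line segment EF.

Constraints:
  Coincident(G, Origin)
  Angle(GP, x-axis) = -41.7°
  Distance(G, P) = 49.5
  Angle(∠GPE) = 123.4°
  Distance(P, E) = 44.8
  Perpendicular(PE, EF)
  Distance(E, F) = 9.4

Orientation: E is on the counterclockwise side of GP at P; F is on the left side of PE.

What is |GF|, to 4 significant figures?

78.81

∠GPE = 123.4°, so PE runs at -41.7° + (180° − 123.4°) = 14.90° from the x-axis; with |PE| = 44.8, E = P + 44.8·(cos 14.90°, sin 14.90°) = (80.25, -21.41). The perpendicularity gives EF at right angles to PE; with |EF| = 9.4 on the left of PE, F = E + 9.4·(-0.2571, 0.9664) = (77.84, -12.33). Then |GF| = |F − G| = 78.81.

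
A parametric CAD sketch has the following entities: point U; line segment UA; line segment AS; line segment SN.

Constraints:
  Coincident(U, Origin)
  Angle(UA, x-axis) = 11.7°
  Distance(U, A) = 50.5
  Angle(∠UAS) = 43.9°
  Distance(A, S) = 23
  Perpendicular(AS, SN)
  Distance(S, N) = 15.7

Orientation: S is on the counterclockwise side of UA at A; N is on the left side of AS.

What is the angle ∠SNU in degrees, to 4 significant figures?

145.3°

U is at the origin; UA runs at 11.7° with length 50.5, so A = 50.5·(cos 11.7°, sin 11.7°) = (49.45, 10.24). ∠UAS = 43.9°, so AS runs at 11.7° + (180° − 43.9°) = 147.8° from the x-axis; with |AS| = 23.0, S = A + 23.0·(cos 147.8°, sin 147.8°) = (29.99, 22.50). AS ⟂ SN; with |SN| = 15.7 on the left of AS, N = S + 15.7·(-0.5329, -0.8462) = (21.62, 9.212). Then cos ∠SNU = NS·NU / (|NS||NU|), giving 145.3°.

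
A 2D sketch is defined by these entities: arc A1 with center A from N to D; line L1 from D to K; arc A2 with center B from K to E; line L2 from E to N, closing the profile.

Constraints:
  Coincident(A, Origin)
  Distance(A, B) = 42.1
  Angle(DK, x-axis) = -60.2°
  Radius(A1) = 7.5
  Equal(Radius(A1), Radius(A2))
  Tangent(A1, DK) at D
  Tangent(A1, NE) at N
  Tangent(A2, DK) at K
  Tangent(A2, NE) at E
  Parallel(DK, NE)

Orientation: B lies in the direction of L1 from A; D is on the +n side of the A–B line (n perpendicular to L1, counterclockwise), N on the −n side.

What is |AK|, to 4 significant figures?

42.76

The slot axis is L1's direction at -60.2°, so u = (cos -60.2°, sin -60.2°) = (0.4970, -0.8678) and n = (−sin -60.2°, cos -60.2°) = (0.8678, 0.4970). A is at the origin and B lies 42.1 along u from A, so B = 42.1·u = (20.92, -36.53). Tangency of A1 to both parallel lines with radius 7.5 puts D and N at A ± 7.5·n: D = (6.508, 3.727), N = (-6.508, -3.727). Equal radii place K and E the same way about B: K = B + 7.5·n = (27.43, -32.81), E = B − 7.5·n = (14.41, -40.26). Then |AK| = |K − A| = 42.76.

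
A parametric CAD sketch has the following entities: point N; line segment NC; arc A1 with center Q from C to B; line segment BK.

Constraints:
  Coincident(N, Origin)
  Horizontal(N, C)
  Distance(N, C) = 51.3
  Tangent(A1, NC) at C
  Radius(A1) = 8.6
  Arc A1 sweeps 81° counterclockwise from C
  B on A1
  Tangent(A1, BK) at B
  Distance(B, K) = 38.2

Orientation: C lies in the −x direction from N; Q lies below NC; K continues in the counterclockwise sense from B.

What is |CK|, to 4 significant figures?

47.25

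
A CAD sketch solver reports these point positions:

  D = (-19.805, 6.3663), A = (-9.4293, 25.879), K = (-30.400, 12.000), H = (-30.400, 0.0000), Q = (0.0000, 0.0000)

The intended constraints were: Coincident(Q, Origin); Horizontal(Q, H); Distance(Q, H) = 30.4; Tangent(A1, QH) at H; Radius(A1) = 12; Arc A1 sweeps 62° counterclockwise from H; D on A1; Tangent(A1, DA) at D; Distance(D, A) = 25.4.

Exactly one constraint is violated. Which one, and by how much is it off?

Distance(D, A) = 25.4 — off by 3.30.

Q = (0.00, 0.00) ✓; Q.y = 0.00, H.y = 0.00 ✓; |QH| = 30.40 ✓; ∠(KH, HQ) = 90.00° ✓; |KH| = 12.00 ✓; bearing(K→D) − bearing(K→H) = 62.00° ✓; |KD| = 12.00 ✓; ∠(KD, DA) = 90.00° ✓; |DA| = 22.10 ✗.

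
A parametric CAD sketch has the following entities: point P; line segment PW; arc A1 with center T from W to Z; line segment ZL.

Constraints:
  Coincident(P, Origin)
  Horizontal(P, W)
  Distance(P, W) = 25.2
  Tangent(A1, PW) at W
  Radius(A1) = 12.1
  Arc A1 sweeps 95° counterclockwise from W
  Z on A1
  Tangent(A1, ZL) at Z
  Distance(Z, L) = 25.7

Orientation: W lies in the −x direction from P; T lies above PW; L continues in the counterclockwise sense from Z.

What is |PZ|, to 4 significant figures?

18.60

Since A1 is tangent to PW there, TW ⟂ PW, so T = W + (0, 12.1) = (-25.20, 12.10). On A1, W sits at bearing -90° from T; a 95° counterclockwise sweep puts Z at bearing 5°, so Z = T + 12.1·(cos 5°, sin 5°) = (-13.15, 13.15). Then |PZ| = |Z − P| = 18.60.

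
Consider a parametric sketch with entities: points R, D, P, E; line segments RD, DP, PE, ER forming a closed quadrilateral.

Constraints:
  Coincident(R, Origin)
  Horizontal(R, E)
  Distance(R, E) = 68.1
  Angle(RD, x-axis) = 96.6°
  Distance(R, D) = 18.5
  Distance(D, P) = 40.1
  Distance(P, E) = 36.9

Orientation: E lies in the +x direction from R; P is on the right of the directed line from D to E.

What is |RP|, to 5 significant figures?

31.593

R is at the origin; R and E share the same y with |RE| = 68.1 and E in +x, so E = (68.1, 0). RD runs at 96.6° with |RD| = 18.5, so D = (-2.1263, 18.377). P is determined by |DP| = 40.1 and |PE| = 36.9 together: it lies at the intersection of circle(D, 40.1) and circle(E, 36.9). With |DE| = 72.591, the foot of the radical line on DE is 37.993 from D and the perpendicular offset is √(40.1² − 37.993²) = 12.828. Taking the right-of-DE solution: P = (31.381, -3.6513).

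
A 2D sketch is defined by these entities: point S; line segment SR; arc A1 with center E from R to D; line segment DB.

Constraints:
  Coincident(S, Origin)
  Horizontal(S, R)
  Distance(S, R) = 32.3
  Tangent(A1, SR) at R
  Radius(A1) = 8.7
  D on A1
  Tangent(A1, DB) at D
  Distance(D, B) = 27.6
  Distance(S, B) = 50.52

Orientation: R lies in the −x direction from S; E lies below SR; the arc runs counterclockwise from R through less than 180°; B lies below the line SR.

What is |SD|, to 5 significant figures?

42.151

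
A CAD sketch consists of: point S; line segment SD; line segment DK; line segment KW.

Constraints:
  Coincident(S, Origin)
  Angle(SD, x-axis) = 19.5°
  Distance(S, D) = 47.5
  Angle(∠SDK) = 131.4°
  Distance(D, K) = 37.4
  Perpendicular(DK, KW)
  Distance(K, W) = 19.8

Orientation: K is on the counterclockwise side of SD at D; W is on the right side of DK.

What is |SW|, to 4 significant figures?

88.36

S is at the origin; SD runs at 19.5° with length 47.5, so D = 47.5·(cos 19.5°, sin 19.5°) = (44.78, 15.86). ∠SDK = 131.4°, so DK runs at 19.5° + (180° − 131.4°) = 68.10° from the x-axis; with |DK| = 37.4, K = D + 37.4·(cos 68.10°, sin 68.10°) = (58.73, 50.56). DK ⟂ KW; with |KW| = 19.8 on the right of DK, W = K + 19.8·(0.9278, -0.3730) = (77.10, 43.17). Then |SW| = |W − S| = 88.36.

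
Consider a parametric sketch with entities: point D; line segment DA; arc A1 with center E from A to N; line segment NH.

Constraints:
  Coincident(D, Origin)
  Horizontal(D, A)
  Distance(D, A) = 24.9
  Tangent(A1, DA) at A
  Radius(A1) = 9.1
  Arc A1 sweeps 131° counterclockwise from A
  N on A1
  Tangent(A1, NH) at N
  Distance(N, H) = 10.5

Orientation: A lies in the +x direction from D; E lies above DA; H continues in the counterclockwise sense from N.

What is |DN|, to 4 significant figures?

35.16

D is at the origin; DA is horizontal with |DA| = 24.9 and A on the +x side, so A = (24.90, 0.000). Tangency of A1 to DA means the radius EA is perpendicular to DA, so E = A + (0, 9.1) = (24.90, 9.100). On A1, A sits at bearing -90° from E; a 131° counterclockwise sweep puts N at bearing 41°, so N = E + 9.1·(cos 41°, sin 41°) = (31.77, 15.07). Then |DN| = |N − D| = 35.16.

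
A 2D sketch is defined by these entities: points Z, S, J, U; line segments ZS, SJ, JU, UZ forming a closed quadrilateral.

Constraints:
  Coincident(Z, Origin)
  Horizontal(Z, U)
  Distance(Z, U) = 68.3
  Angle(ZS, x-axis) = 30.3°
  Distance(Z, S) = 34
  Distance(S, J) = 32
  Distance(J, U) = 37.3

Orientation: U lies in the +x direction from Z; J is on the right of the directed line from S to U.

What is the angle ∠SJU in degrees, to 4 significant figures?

75.34°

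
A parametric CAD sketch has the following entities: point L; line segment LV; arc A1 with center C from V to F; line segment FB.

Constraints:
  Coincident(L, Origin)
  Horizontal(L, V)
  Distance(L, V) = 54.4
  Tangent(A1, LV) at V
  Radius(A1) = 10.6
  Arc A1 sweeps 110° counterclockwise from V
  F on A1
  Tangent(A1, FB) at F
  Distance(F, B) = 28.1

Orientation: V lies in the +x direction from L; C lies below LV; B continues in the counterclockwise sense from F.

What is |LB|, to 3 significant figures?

67.6

On A1, V sits at bearing 90° from C; a 110° counterclockwise sweep puts F at bearing 200°, so F = C + 10.6·(cos 200°, sin 200°) = (44.4, -14.2). The tangent condition forces CF to be normal to FB, so FB runs along (−sin 200°, cos 200°); with |FB| = 28.1, B = (54.1, -40.6). Then |LB| = |B − L| = 67.6.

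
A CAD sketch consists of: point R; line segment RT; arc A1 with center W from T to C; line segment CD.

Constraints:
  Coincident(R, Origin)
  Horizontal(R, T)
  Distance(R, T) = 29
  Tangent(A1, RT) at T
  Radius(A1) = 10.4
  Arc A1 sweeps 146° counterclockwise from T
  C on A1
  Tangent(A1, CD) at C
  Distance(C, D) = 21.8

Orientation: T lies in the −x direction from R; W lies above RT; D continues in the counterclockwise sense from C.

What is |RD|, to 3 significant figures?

51.7

R is at the origin; R and T share the same y with |RT| = 29.0 and T on the −x side, so T = (-29.0, 0.00). Since A1 is tangent to RT there, WT ⟂ RT, so W = T + (0, 10.4) = (-29.0, 10.4). On A1, T sits at bearing -90° from W; a 146° counterclockwise sweep puts C at bearing 56°, so C = W + 10.4·(cos 56°, sin 56°) = (-23.2, 19.0). Since A1 is tangent to CD there, WC ⟂ CD, so CD runs along (−sin 56°, cos 56°); with |CD| = 21.8, D = (-41.3, 31.2). Then |RD| = |D − R| = 51.7.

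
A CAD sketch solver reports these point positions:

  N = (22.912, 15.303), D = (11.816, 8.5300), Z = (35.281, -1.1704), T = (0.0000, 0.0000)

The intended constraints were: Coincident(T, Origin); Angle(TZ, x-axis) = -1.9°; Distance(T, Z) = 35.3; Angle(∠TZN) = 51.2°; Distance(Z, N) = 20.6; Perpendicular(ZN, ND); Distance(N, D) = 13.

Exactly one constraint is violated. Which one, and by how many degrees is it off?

Perpendicular(ZN, ND) — off by 5.50°.

T = (0.00, 0.00) ✓; TZ at -1.900° ✓; |TZ| = 35.30 ✓; ∠TZN = 51.20° ✓; |ZN| = 20.60 ✓; ∠(ZN, ND) = 84.50° ✗; |ND| = 13.00 ✓.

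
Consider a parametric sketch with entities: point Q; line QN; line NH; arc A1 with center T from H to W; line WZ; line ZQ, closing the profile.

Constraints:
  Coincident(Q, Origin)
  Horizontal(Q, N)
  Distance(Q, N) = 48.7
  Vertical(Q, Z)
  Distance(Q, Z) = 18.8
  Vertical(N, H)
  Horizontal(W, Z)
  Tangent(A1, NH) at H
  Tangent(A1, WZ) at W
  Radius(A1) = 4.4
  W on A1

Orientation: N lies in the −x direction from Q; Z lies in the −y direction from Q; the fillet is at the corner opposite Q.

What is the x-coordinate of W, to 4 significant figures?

-44.30

Q is at the origin; Q and N share the same y with |QN| = 48.7 and N on the −x side, so N = (-48.70, 0.000). QZ is vertical with |QZ| = 18.8 and Z on the −y side, so Z = (0.000, -18.80). The virtual corner opposite Q is at (-48.70, -18.80). The tangent condition forces TH to be normal to NH and tangency of A1 to WZ means the radius TW is perpendicular to WZ, with radius 4.4, so the center T sits 4.4 in from both sides at T = (-44.30, -14.40). That places the tangent points at H = (-48.70, -14.40) on NH and W = (-44.30, -18.80) on WZ. So W.x = -44.30.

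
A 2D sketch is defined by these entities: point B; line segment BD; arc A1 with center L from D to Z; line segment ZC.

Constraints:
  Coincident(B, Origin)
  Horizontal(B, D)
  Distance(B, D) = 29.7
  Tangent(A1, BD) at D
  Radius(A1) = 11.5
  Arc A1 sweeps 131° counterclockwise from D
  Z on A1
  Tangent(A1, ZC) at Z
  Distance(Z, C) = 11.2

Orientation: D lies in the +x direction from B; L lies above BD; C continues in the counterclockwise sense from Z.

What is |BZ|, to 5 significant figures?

42.845

B is at the origin; BD is horizontal with |BD| = 29.7 and D on the +x side, so D = (29.700, 0.0000). The tangent condition forces LD to be normal to BD, so L = D + (0, 11.5) = (29.700, 11.500). On A1, D sits at bearing -90° from L; a 131° counterclockwise sweep puts Z at bearing 41°, so Z = L + 11.5·(cos 41°, sin 41°) = (38.379, 19.045). Then |BZ| = |Z − B| = 42.845.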